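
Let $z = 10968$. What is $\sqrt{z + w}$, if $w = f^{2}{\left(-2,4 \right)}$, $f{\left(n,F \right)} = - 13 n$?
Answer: $2 \sqrt{2911} \approx 107.91$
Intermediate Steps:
$w = 676$ ($w = \left(\left(-13\right) \left(-2\right)\right)^{2} = 26^{2} = 676$)
$\sqrt{z + w} = \sqrt{10968 + 676} = \sqrt{11644} = 2 \sqrt{2911}$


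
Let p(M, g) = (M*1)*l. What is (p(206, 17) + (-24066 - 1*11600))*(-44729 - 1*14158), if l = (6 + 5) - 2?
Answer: 1991087244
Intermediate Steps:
l = 9 (l = 11 - 2 = 9)
p(M, g) = 9*M (p(M, g) = (M*1)*9 = M*9 = 9*M)
(p(206, 17) + (-24066 - 1*11600))*(-44729 - 1*14158) = (9*206 + (-24066 - 1*11600))*(-44729 - 1*14158) = (1854 + (-24066 - 11600))*(-44729 - 14158) = (1854 - 35666)*(-58887) = -33812*(-58887) = 1991087244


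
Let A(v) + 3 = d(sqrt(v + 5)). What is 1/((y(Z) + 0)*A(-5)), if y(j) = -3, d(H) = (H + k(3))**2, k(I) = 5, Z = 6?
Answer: -1/66 ≈ -0.015152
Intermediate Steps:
d(H) = (5 + H)**2 (d(H) = (H + 5)**2 = (5 + H)**2)
A(v) = -3 + (5 + sqrt(5 + v))**2 (A(v) = -3 + (5 + sqrt(v + 5))**2 = -3 + (5 + sqrt(5 + v))**2)
1/((y(Z) + 0)*A(-5)) = 1/((-3 + 0)*(-3 + (5 + sqrt(5 - 5))**2)) = 1/(-3*(-3 + (5 + sqrt(0))**2)) = 1/(-3*(-3 + (5 + 0)**2)) = 1/(-3*(-3 + 5**2)) = 1/(-3*(-3 + 25)) = 1/(-3*22) = 1/(-66) = -1/66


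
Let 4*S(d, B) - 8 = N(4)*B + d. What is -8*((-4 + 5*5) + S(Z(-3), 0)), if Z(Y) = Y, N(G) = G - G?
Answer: -178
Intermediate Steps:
N(G) = 0
S(d, B) = 2 + d/4 (S(d, B) = 2 + (0*B + d)/4 = 2 + (0 + d)/4 = 2 + d/4)
-8*((-4 + 5*5) + S(Z(-3), 0)) = -8*((-4 + 5*5) + (2 + (¼)*(-3))) = -8*((-4 + 25) + (2 - ¾)) = -8*(21 + 5/4) = -8*89/4 = -178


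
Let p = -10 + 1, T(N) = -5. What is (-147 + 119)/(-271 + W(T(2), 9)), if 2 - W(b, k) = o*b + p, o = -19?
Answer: 28/355 ≈ 0.078873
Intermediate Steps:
p = -9
W(b, k) = 11 + 19*b (W(b, k) = 2 - (-19*b - 9) = 2 - (-9 - 19*b) = 2 + (9 + 19*b) = 11 + 19*b)
(-147 + 119)/(-271 + W(T(2), 9)) = (-147 + 119)/(-271 + (11 + 19*(-5))) = -28/(-271 + (11 - 95)) = -28/(-271 - 84) = -28/(-355) = -28*(-1/355) = 28/355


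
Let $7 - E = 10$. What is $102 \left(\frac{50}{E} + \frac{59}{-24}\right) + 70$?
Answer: $- \frac{7523}{4} \approx -1880.8$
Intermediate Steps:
$E = -3$ ($E = 7 - 10 = -3$)
$102 \left(\frac{50}{E} + \frac{59}{-24}\right) + 70 = 102 \left(\frac{50}{-3} + \frac{59}{-24}\right) + 70 = 102 \left(50 \left(- \frac{1}{3}\right) + 59 \left(- \frac{1}{24}\right)\right) + 70 = 102 \left(- \frac{50}{3} - \frac{59}{24}\right) + 70 = 102 \left(- \frac{153}{8}\right) + 70 = - \frac{7803}{4} + 70 = - \frac{7523}{4}$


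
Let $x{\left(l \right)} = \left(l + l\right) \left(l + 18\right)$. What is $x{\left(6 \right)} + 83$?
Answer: $371$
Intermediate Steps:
$x{\left(l \right)} = 2 l \left(18 + l\right)$
$x{\left(6 \right)} + 83 = 2 \cdot 6 \left(18 + 6\right) + 83 = 2 \cdot 6 \cdot 24 + 83 = 288 + 83 = 371$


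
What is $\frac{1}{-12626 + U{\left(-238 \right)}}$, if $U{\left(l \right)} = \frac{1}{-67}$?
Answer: $- \frac{67}{845943} \approx -7.9202 \cdot 10^{-5}$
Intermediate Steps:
$U{\left(l \right)} = - \frac{1}{67}$
$\frac{1}{-12626 + U{\left(-238 \right)}} = \frac{1}{-12626 - \frac{1}{67}} = \frac{1}{- \frac{845943}{67}} = - \frac{67}{845943}$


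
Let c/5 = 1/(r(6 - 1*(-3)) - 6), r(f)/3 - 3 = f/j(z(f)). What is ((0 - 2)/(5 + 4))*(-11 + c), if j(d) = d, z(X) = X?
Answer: 61/27 ≈ 2.2593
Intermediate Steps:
r(f) = 12 (r(f) = 9 + 3*(f/f) = 9 + 3*1 = 9 + 3 = 12)
c = ⅚ (c = 5/(12 - 6) = 5/6 = 5*(⅙) = ⅚ ≈ 0.83333)
((0 - 2)/(5 + 4))*(-11 + c) = ((0 - 2)/(5 + 4))*(-11 + ⅚) = -2/9*(-61/6) = 61/27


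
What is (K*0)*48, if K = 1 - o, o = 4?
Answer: 0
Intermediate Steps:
K = -3 (K = 1 - 1*4 = 1 - 4 = -3)
(K*0)*48 = -3*0*48 = 0*48 = 0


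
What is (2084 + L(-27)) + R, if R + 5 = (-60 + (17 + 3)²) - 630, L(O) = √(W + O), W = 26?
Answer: 1789 + I ≈ 1789.0 + 1.0*I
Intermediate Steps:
L(O) = √(26 + O)
R = -295 (R = -5 + ((-60 + (17 + 3)²) - 630) = -5 + ((-60 + 20²) - 630) = -5 + ((-60 + 400) - 630) = -5 + (340 - 630) = -5 - 290 = -295)
(2084 + L(-27)) + R = (2084 + √(26 - 27)) - 295 = (2084 + √(-1)) - 295 = (2084 + I) - 295 = 1789 + I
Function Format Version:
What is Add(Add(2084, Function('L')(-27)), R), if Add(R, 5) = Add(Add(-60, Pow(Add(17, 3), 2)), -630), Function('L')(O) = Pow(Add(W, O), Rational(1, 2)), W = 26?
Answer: Add(1789, I) ≈ Add(1789.0, Mul(1.0000, I))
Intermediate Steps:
Function('L')(O) = Pow(Add(26, O), Rational(1, 2))
R = -295 (R = Add(-5, Add(Add(-60, Pow(Add(17, 3), 2)), -630)) = Add(-5, Add(Add(-60, Pow(20, 2)), -630)) = Add(-5, Add(Add(-60, 400), -630)) = Add(-5, Add(340, -630)) = Add(-5, -290) = -295)
Add(Add(2084, Function('L')(-27)), R) = Add(Add(2084, Pow(Add(26, -27), Rational(1, 2))), -295) = Add(Add(2084, Pow(-1, Rational(1, 2))), -295) = Add(Add(2084, I), -295) = Add(1789, I)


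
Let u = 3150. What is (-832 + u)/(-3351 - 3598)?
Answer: -2318/6949 ≈ -0.33357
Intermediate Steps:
(-832 + u)/(-3351 - 3598) = (-832 + 3150)/(-3351 - 3598) = 2318/(-6949) = 2318*(-1/6949) = -2318/6949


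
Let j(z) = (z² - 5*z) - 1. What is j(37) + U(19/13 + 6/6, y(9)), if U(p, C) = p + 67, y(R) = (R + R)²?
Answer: 16282/13 ≈ 1252.5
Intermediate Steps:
y(R) = 4*R² (y(R) = (2*R)² = 4*R²)
U(p, C) = 67 + p
j(z) = -1 + z² - 5*z
j(37) + U(19/13 + 6/6, y(9)) = (-1 + 37² - 5*37) + (67 + (19/13 + 6/6)) = (-1 + 1369 - 185) + (67 + (19*(1/13) + 6*(⅙))) = 1183 + (67 + (19/13 + 1)) = 1183 + (67 + 32/13) = 1183 + 903/13 = 16282/13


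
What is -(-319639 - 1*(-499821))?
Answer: -180182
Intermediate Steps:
-(-319639 - 1*(-499821)) = -(-319639 + 499821) = -1*180182 = -180182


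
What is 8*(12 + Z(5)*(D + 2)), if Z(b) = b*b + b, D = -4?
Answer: -384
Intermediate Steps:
Z(b) = b + b² (Z(b) = b² + b = b + b²)
8*(12 + Z(5)*(D + 2)) = 8*(12 + (5*(1 + 5))*(-4 + 2)) = 8*(12 + (5*6)*(-2)) = 8*(12 + 30*(-2)) = 8*(12 - 60) = 8*(-48) = -384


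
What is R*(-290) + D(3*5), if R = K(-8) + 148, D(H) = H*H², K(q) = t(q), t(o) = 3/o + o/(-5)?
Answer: -159601/4 ≈ -39900.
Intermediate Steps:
t(o) = 3/o - o/5 (t(o) = 3/o + o*(-⅕) = 3/o - o/5)
K(q) = 3/q - q/5
D(H) = H³
R = 5969/40 (R = (3/(-8) - ⅕*(-8)) + 148 = (3*(-⅛) + 8/5) + 148 = (-3/8 + 8/5) + 148 = 49/40 + 148 = 5969/40 ≈ 149.23)
R*(-290) + D(3*5) = (5969/40)*(-290) + (3*5)³ = -173101/4 + 15³ = -173101/4 + 3375 = -159601/4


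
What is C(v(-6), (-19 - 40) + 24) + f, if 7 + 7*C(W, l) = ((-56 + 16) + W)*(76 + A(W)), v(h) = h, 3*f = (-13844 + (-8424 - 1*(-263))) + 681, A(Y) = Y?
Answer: -7569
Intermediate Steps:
f = -7108 (f = ((-13844 + (-8424 - 1*(-263))) + 681)/3 = ((-13844 + (-8424 + 263)) + 681)/3 = ((-13844 - 8161) + 681)/3 = (-22005 + 681)/3 = (⅓)*(-21324) = -7108)
C(W, l) = -1 + (-40 + W)*(76 + W)/7 (C(W, l) = -1 + (((-56 + 16) + W)*(76 + W))/7 = -1 + ((-40 + W)*(76 + W))/7 = -1 + (-40 + W)*(76 + W)/7)
C(v(-6), (-19 - 40) + 24) + f = (-3047/7 + (⅐)*(-6)² + (36/7)*(-6)) - 7108 = (-3047/7 + (⅐)*36 - 216/7) - 7108 = (-3047/7 + 36/7 - 216/7) - 7108 = -461 - 7108 = -7569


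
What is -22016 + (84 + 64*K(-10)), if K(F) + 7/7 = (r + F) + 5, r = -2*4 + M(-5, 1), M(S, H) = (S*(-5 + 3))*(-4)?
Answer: -25388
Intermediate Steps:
M(S, H) = 8*S (M(S, H) = (S*(-2))*(-4) = -2*S*(-4) = 8*S)
r = -48 (r = -2*4 + 8*(-5) = -8 - 40 = -48)
K(F) = -44 + F (K(F) = -1 + ((-48 + F) + 5) = -1 + (-43 + F) = -44 + F)
-22016 + (84 + 64*K(-10)) = -22016 + (84 + 64*(-44 - 10)) = -22016 + (84 + 64*(-54)) = -22016 + (84 - 3456) = -22016 - 3372 = -25388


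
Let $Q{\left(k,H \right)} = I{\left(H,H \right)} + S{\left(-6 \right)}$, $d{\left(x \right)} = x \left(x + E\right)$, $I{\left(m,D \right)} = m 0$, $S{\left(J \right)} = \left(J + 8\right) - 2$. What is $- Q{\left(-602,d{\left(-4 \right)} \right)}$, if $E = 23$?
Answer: $0$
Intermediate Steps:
$S{\left(J \right)} = 6 + J$ ($S{\left(J \right)} = \left(8 + J\right) - 2 = 6 + J$)
$I{\left(m,D \right)} = 0$
$d{\left(x \right)} = x \left(23 + x\right)$ ($d{\left(x \right)} = x \left(x + 23\right) = x \left(23 + x\right)$)
$Q{\left(k,H \right)} = 0$ ($Q{\left(k,H \right)} = 0 + \left(6 - 6\right) = 0 + 0 = 0$)
$- Q{\left(-602,d{\left(-4 \right)} \right)} = \left(-1\right) 0 = 0$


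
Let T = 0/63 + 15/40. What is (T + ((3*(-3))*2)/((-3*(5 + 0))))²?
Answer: 3969/1600 ≈ 2.4806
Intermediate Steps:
T = 3/8 (T = 0*(1/63) + 15*(1/40) = 0 + 3/8 = 3/8 ≈ 0.37500)
(T + ((3*(-3))*2)/((-3*(5 + 0))))² = (3/8 + ((3*(-3))*2)/((-3*(5 + 0))))² = (3/8 + (-9*2)/((-3*5)))² = (3/8 - 18/(-15))² = (3/8 - 18*(-1/15))² = (3/8 + 6/5)² = (63/40)² = 3969/1600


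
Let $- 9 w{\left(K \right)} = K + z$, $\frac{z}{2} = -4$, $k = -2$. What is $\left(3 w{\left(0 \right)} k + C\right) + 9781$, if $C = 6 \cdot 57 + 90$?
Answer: $\frac{30623}{3} \approx 10208.0$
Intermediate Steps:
$C = 432$ ($C = 342 + 90 = 432$)
$z = -8$ ($z = 2 \left(-4\right) = -8$)
$w{\left(K \right)} = \frac{8}{9} - \frac{K}{9}$ ($w{\left(K \right)} = - \frac{K - 8}{9} = - \frac{-8 + K}{9} = \frac{8}{9} - \frac{K}{9}$)
$\left(3 w{\left(0 \right)} k + C\right) + 9781 = \left(3 \left(\frac{8}{9} - 0\right) \left(-2\right) + 432\right) + 9781 = \left(3 \left(\frac{8}{9} + 0\right) \left(-2\right) + 432\right) + 9781 = \left(3 \cdot \frac{8}{9} \left(-2\right) + 432\right) + 9781 = \left(\frac{8}{3} \left(-2\right) + 432\right) + 9781 = \left(- \frac{16}{3} + 432\right) + 9781 = \frac{1280}{3} + 9781 = \frac{30623}{3}$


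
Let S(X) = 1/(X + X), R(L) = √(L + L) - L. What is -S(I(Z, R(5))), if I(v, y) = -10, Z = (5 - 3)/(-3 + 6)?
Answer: 1/20 ≈ 0.050000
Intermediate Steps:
Z = ⅔ (Z = 2/3 = 2*(⅓) = ⅔ ≈ 0.66667)
R(L) = -L + √2*√L (R(L) = √(2*L) - L = √2*√L - L = -L + √2*√L)
S(X) = 1/(2*X)
-S(I(Z, R(5))) = -1/(2*(-10)) = -(-1)/(2*10) = -1*(-1/20) = 1/20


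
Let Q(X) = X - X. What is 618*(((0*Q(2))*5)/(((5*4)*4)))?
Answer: 0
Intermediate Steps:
Q(X) = 0
618*(((0*Q(2))*5)/(((5*4)*4))) = 618*(((0*0)*5)/(((5*4)*4))) = 618*((0*5)/((20*4))) = 618*(0/80) = 618*(0*(1/80)) = 618*0 = 0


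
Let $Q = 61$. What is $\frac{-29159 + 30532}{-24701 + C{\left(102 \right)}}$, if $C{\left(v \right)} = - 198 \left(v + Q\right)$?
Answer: $- \frac{1373}{56975} \approx -0.024098$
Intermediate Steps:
$C{\left(v \right)} = -12078 - 198 v$ ($C{\left(v \right)} = - 198 \left(v + 61\right) = - 198 \left(61 + v\right) = -12078 - 198 v$)
$\frac{-29159 + 30532}{-24701 + C{\left(102 \right)}} = \frac{-29159 + 30532}{-24701 - 32274} = \frac{1373}{-24701 - 32274} = \frac{1373}{-56975} = 1373 \left(- \frac{1}{56975}\right) = - \frac{1373}{56975}$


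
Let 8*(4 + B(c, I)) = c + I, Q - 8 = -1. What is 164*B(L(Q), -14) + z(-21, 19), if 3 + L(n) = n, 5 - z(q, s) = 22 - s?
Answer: -859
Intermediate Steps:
Q = 7 (Q = 8 - 1 = 7)
z(q, s) = -17 + s (z(q, s) = 5 - (22 - s) = 5 + (-22 + s) = -17 + s)
L(n) = -3 + n
B(c, I) = -4 + I/8 + c/8 (B(c, I) = -4 + (c + I)/8 = -4 + (I + c)/8 = -4 + (I/8 + c/8) = -4 + I/8 + c/8)
164*B(L(Q), -14) + z(-21, 19) = 164*(-4 + (1/8)*(-14) + (-3 + 7)/8) + (-17 + 19) = 164*(-4 - 7/4 + (1/8)*4) + 2 = 164*(-4 - 7/4 + 1/2) + 2 = 164*(-21/4) + 2 = -861 + 2 = -859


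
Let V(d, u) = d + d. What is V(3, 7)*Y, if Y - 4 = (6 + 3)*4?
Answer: 240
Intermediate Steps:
V(d, u) = 2*d
Y = 40 (Y = 4 + (6 + 3)*4 = 4 + 9*4 = 4 + 36 = 40)
V(3, 7)*Y = (2*3)*40 = 6*40 = 240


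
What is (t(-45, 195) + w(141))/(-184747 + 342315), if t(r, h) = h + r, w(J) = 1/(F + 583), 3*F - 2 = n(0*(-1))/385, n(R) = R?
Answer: 262653/275901568 ≈ 0.00095198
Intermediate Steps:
F = ⅔ (F = ⅔ + ((0*(-1))/385)/3 = ⅔ + (0*(1/385))/3 = ⅔ + (⅓)*0 = ⅔ + 0 = ⅔ ≈ 0.66667)
w(J) = 3/1751 (w(J) = 1/(⅔ + 583) = 1/(1751/3) = 3/1751)
(t(-45, 195) + w(141))/(-184747 + 342315) = ((195 - 45) + 3/1751)/(-184747 + 342315) = (150 + 3/1751)/157568 = (262653/1751)*(1/157568) = 262653/275901568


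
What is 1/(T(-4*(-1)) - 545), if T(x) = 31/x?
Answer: -4/2149 ≈ -0.0018613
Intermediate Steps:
1/(T(-4*(-1)) - 545) = 1/(31/((-4*(-1))) - 545) = 1/(31/4 - 545) = 1/(-2149/4) = -4/2149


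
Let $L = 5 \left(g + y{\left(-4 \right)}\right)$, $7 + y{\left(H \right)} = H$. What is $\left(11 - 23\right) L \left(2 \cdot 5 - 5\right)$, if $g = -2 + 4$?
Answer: $2700$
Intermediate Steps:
$g = 2$
$y{\left(H \right)} = -7 + H$
$L = -45$ ($L = 5 \left(2 - 11\right) = 5 \left(-9\right) = -45$)
$\left(11 - 23\right) L \left(2 \cdot 5 - 5\right) = \left(11 - 23\right) \left(-45\right) \left(2 \cdot 5 - 5\right) = \left(-12\right) \left(-45\right) \left(10 - 5\right) = 540 \cdot 5 = 2700$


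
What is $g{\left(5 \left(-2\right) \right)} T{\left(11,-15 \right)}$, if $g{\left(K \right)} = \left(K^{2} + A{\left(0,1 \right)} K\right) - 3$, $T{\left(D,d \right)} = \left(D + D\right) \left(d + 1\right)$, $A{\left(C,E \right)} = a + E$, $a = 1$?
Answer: $-23716$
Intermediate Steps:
$A{\left(C,E \right)} = 1 + E$
$T{\left(D,d \right)} = 2 D \left(1 + d\right)$
$g{\left(K \right)} = -3 + K^{2} + 2 K$ ($g{\left(K \right)} = \left(K^{2} + \left(1 + 1\right) K\right) - 3 = \left(K^{2} + 2 K\right) - 3 = -3 + K^{2} + 2 K$)
$g{\left(5 \left(-2\right) \right)} T{\left(11,-15 \right)} = \left(-3 + \left(5 \left(-2\right)\right)^{2} + 2 \cdot 5 \left(-2\right)\right) 2 \cdot 11 \left(1 - 15\right) = \left(-3 + \left(-10\right)^{2} + 2 \left(-10\right)\right) 2 \cdot 11 \left(-14\right) = \left(-3 + 100 - 20\right) \left(-308\right) = 77 \left(-308\right) = -23716$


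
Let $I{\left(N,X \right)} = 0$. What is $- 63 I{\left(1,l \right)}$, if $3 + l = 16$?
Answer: $0$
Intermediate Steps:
$l = 13$ ($l = -3 + 16 = 13$)
$- 63 I{\left(1,l \right)} = \left(-63\right) 0 = 0$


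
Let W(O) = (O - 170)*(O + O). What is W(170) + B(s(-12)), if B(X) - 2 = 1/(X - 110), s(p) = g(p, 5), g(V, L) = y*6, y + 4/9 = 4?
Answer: 529/266 ≈ 1.9887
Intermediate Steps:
y = 32/9 (y = -4/9 + 4 = 32/9 ≈ 3.5556)
W(O) = 2*O*(-170 + O) (W(O) = (-170 + O)*(2*O) = 2*O*(-170 + O))
g(V, L) = 64/3 (g(V, L) = (32/9)*6 = 64/3)
s(p) = 64/3
B(X) = 2 + 1/(-110 + X) (B(X) = 2 + 1/(X - 110) = 2 + 1/(-110 + X))
W(170) + B(s(-12)) = 2*170*(-170 + 170) + (-219 + 2*(64/3))/(-110 + 64/3) = 2*170*0 + (-219 + 128/3)/(-266/3) = 0 - 3/266*(-529/3) = 0 + 529/266 = 529/266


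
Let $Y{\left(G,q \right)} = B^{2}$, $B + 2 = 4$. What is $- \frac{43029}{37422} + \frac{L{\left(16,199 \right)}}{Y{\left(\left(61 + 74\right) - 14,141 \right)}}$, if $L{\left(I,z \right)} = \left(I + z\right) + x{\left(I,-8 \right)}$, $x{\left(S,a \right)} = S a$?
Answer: $\frac{24473}{1188} \approx 20.6$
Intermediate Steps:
$B = 2$ ($B = -2 + 4 = 2$)
$Y{\left(G,q \right)} = 4$ ($Y{\left(G,q \right)} = 2^{2} = 4$)
$L{\left(I,z \right)} = z - 7 I$ ($L{\left(I,z \right)} = \left(I + z\right) + I \left(-8\right) = \left(I + z\right) - 8 I = z - 7 I$)
$- \frac{43029}{37422} + \frac{L{\left(16,199 \right)}}{Y{\left(\left(61 + 74\right) - 14,141 \right)}} = - \frac{43029}{37422} + \frac{199 - 112}{4} = \left(-43029\right) \frac{1}{37422} + \left(199 - 112\right) \frac{1}{4} = - \frac{683}{594} + 87 \cdot \frac{1}{4} = - \frac{683}{594} + \frac{87}{4} = \frac{24473}{1188}$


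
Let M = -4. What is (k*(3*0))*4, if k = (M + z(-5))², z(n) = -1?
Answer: 0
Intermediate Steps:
k = 25 (k = (-4 - 1)² = (-5)² = 25)
(k*(3*0))*4 = (25*(3*0))*4 = (25*0)*4 = 0*4 = 0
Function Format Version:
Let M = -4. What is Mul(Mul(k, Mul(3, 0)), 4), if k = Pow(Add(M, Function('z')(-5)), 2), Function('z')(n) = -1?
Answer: 0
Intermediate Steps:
k = 25 (k = Pow(Add(-4, -1), 2) = Pow(-5, 2) = 25)
Mul(Mul(k, Mul(3, 0)), 4) = Mul(Mul(25, Mul(3, 0)), 4) = Mul(Mul(25, 0), 4) = Mul(0, 4) = 0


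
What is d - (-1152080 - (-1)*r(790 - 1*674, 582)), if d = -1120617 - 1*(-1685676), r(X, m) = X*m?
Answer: 1649627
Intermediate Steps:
d = 565059 (d = -1120617 + 1685676 = 565059)
d - (-1152080 - (-1)*r(790 - 1*674, 582)) = 565059 - (-1152080 - (-1)*(790 - 1*674)*582) = 565059 - (-1152080 - (-1)*(790 - 674)*582) = 565059 - (-1152080 - (-1)*116*582) = 565059 - (-1152080 - (-1)*67512) = 565059 - (-1152080 - 1*(-67512)) = 565059 - (-1152080 + 67512) = 565059 - 1*(-1084568) = 565059 + 1084568 = 1649627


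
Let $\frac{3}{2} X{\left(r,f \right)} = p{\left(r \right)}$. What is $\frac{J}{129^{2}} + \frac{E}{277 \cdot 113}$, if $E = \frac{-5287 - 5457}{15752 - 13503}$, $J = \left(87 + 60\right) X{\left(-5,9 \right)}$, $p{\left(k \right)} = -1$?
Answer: $- \frac{7077593906}{1171458987309} \approx -0.0060417$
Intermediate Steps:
$X{\left(r,f \right)} = - \frac{2}{3}$ ($X{\left(r,f \right)} = \frac{2}{3} \left(-1\right) = - \frac{2}{3}$)
$J = -98$ ($J = \left(87 + 60\right) \left(- \frac{2}{3}\right) = 147 \left(- \frac{2}{3}\right) = -98$)
$E = - \frac{10744}{2249} \approx -4.7772$
$\frac{J}{129^{2}} + \frac{E}{277 \cdot 113} = - \frac{98}{129^{2}} - \frac{10744}{2249 \cdot 277 \cdot 113} = - \frac{98}{16641} - \frac{10744}{2249 \cdot 31301} = \left(-98\right) \frac{1}{16641} - \frac{10744}{70395949} = - \frac{98}{16641} - \frac{10744}{70395949} = - \frac{7077593906}{1171458987309}$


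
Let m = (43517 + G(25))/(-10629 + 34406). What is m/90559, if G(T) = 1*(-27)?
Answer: 43490/2153221343 ≈ 2.0198e-5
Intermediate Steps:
G(T) = -27
m = 43490/23777 (m = (43517 - 27)/(-10629 + 34406) = 43490/23777 ≈ 1.8291)
m/90559 = (43490/23777)/90559 = (43490/23777)*(1/90559) = 43490/2153221343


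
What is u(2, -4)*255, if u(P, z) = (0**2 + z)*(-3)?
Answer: 3060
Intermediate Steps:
u(P, z) = -3*z (u(P, z) = (0 + z)*(-3) = z*(-3) = -3*z)
u(2, -4)*255 = -3*(-4)*255 = 12*255 = 3060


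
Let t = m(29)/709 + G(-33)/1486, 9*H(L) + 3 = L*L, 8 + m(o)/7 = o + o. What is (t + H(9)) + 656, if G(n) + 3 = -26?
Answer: 2102325173/3160722 ≈ 665.14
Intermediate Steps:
G(n) = -29 (G(n) = -3 - 26 = -29)
m(o) = -56 + 14*o (m(o) = -56 + 7*(o + o) = -56 + 7*(2*o) = -56 + 14*o)
H(L) = -⅓ + L²/9 (H(L) = -⅓ + (L*L)/9 = -⅓ + L²/9)
t = 499539/1053574 (t = (-56 + 14*29)/709 - 29/1486 = (-56 + 406)*(1/709) - 29*1/1486 = 350*(1/709) - 29/1486 = 350/709 - 29/1486 = 499539/1053574 ≈ 0.47414)
(t + H(9)) + 656 = (499539/1053574 + (-⅓ + (⅑)*9²)) + 656 = (499539/1053574 + (-⅓ + (⅑)*81)) + 656 = (499539/1053574 + (-⅓ + 9)) + 656 = (499539/1053574 + 26/3) + 656 = 28891541/3160722 + 656 = 2102325173/3160722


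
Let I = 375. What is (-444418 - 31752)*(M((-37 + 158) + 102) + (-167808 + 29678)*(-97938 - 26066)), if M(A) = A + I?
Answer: -8156160278598060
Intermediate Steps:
M(A) = 375 + A (M(A) = A + 375 = 375 + A)
(-444418 - 31752)*(M((-37 + 158) + 102) + (-167808 + 29678)*(-97938 - 26066)) = (-444418 - 31752)*((375 + ((-37 + 158) + 102)) + (-167808 + 29678)*(-97938 - 26066)) = -476170*((375 + (121 + 102)) - 138130*(-124004)) = -476170*((375 + 223) + 17128672520) = -476170*(598 + 17128672520) = -476170*17128673118 = -8156160278598060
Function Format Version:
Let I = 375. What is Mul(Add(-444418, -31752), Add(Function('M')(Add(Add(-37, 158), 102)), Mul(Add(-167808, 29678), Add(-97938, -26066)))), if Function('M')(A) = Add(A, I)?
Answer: -8156160278598060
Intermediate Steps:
Function('M')(A) = Add(375, A) (Function('M')(A) = Add(A, 375) = Add(375, A))
Mul(Add(-444418, -31752), Add(Function('M')(Add(Add(-37, 158), 102)), Mul(Add(-167808, 29678), Add(-97938, -26066)))) = Mul(Add(-444418, -31752), Add(Add(375, Add(Add(-37, 158), 102)), Mul(Add(-167808, 29678), Add(-97938, -26066)))) = Mul(-476170, Add(Add(375, Add(121, 102)), Mul(-138130, -124004))) = Mul(-476170, Add(Add(375, 223), 17128672520)) = Mul(-476170, Add(598, 17128672520)) = Mul(-476170, 17128673118) = -8156160278598060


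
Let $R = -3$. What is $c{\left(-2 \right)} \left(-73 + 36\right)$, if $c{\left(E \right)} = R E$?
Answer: $-222$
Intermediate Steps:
$c{\left(E \right)} = - 3 E$
$c{\left(-2 \right)} \left(-73 + 36\right) = \left(-3\right) \left(-2\right) \left(-73 + 36\right) = 6 \left(-37\right) = -222$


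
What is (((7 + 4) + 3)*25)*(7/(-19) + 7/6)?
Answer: 15925/57 ≈ 279.39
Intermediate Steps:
(((7 + 4) + 3)*25)*(7/(-19) + 7/6) = ((11 + 3)*25)*(7*(-1/19) + 7*(1/6)) = (14*25)*(-7/19 + 7/6) = 350*(91/114) = 15925/57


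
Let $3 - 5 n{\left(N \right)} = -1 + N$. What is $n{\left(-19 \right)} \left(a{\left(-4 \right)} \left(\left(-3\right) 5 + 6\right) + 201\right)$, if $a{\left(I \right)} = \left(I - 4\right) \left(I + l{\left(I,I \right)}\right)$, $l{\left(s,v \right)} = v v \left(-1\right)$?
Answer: $- \frac{28497}{5} \approx -5699.4$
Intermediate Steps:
$l{\left(s,v \right)} = - v^{2}$ ($l{\left(s,v \right)} = v^{2} \left(-1\right) = - v^{2}$)
$a{\left(I \right)} = \left(-4 + I\right) \left(I - I^{2}\right)$ ($a{\left(I \right)} = \left(I - 4\right) \left(I - I^{2}\right) = \left(-4 + I\right) \left(I - I^{2}\right)$)
$n{\left(N \right)} = \frac{4}{5} - \frac{N}{5}$ ($n{\left(N \right)} = \frac{3}{5} - \frac{-1 + N}{5} = \frac{3}{5} - \left(- \frac{1}{5} + \frac{N}{5}\right) = \frac{4}{5} - \frac{N}{5}$)
$n{\left(-19 \right)} \left(a{\left(-4 \right)} \left(\left(-3\right) 5 + 6\right) + 201\right) = \left(\frac{4}{5} - - \frac{19}{5}\right) \left(- 4 \left(-4 - \left(-4\right)^{2} + 5 \left(-4\right)\right) \left(\left(-3\right) 5 + 6\right) + 201\right) = \left(\frac{4}{5} + \frac{19}{5}\right) \left(- 4 \left(-4 - 16 - 20\right) \left(-15 + 6\right) + 201\right) = \frac{23 \left(- 4 \left(-4 - 16 - 20\right) \left(-9\right) + 201\right)}{5} = \frac{23 \left(\left(-4\right) \left(-40\right) \left(-9\right) + 201\right)}{5} = \frac{23 \left(160 \left(-9\right) + 201\right)}{5} = \frac{23 \left(-1440 + 201\right)}{5} = \frac{23}{5} \left(-1239\right) = - \frac{28497}{5}$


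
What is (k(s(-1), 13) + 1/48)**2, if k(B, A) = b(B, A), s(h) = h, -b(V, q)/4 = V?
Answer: 37249/2304 ≈ 16.167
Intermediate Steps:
b(V, q) = -4*V
k(B, A) = -4*B
(k(s(-1), 13) + 1/48)**2 = (-4*(-1) + 1/48)**2 = (4 + 1/48)**2 = (193/48)**2 = 37249/2304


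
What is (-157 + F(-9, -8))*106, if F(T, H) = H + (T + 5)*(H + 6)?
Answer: -16642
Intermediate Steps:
F(T, H) = H + (5 + T)*(6 + H)
(-157 + F(-9, -8))*106 = (-157 + (30 + 6*(-8) + 6*(-9) - 8*(-9)))*106 = (-157 + (30 - 48 - 54 + 72))*106 = (-157 + 0)*106 = -157*106 = -16642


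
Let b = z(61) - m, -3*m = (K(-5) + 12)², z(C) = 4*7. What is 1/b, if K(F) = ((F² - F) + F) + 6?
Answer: 3/1933 ≈ 0.0015520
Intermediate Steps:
K(F) = 6 + F² (K(F) = F² + 6 = 6 + F²)
z(C) = 28
m = -1849/3 (m = -((6 + (-5)²) + 12)²/3 = -((6 + 25) + 12)²/3 = -(31 + 12)²/3 = -⅓*43² = -⅓*1849 = -1849/3 ≈ -616.33)
b = 1933/3 (b = 28 - 1*(-1849/3) = 28 + 1849/3 = 1933/3 ≈ 644.33)
1/b = 1/(1933/3) = 3/1933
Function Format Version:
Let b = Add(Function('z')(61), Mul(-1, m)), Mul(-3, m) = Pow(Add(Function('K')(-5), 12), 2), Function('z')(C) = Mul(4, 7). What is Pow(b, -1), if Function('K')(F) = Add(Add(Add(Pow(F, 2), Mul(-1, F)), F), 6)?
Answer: Rational(3, 1933) ≈ 0.0015520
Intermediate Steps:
Function('K')(F) = Add(6, Pow(F, 2)) (Function('K')(F) = Add(Pow(F, 2), 6) = Add(6, Pow(F, 2)))
Function('z')(C) = 28
m = Rational(-1849, 3) (m = Mul(Rational(-1, 3), Pow(Add(Add(6, Pow(-5, 2)), 12), 2)) = Mul(Rational(-1, 3), Pow(Add(Add(6, 25), 12), 2)) = Mul(Rational(-1, 3), Pow(Add(31, 12), 2)) = Mul(Rational(-1, 3), Pow(43, 2)) = Mul(Rational(-1, 3), 1849) = Rational(-1849, 3) ≈ -616.33)
b = Rational(1933, 3) (b = Add(28, Mul(-1, Rational(-1849, 3))) = Add(28, Rational(1849, 3)) = Rational(1933, 3) ≈ 644.33)
Pow(b, -1) = Pow(Rational(1933, 3), -1) = Rational(3, 1933)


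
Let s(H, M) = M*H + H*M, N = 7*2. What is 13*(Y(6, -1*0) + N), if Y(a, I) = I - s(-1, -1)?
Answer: 156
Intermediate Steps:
N = 14
s(H, M) = 2*H*M (s(H, M) = H*M + H*M = 2*H*M)
Y(a, I) = -2 + I (Y(a, I) = I - 2*(-1)*(-1) = I - 1*2 = I - 2 = -2 + I)
13*(Y(6, -1*0) + N) = 13*((-2 - 1*0) + 14) = 13*((-2 + 0) + 14) = 13*(-2 + 14) = 13*12 = 156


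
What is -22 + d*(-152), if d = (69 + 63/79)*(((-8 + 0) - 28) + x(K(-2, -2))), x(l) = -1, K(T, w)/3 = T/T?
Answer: 31008998/79 ≈ 3.9252e+5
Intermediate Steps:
K(T, w) = 3 (K(T, w) = 3*(T/T) = 3*1 = 3)
d = -204018/79 (d = (69 + 63/79)*(((-8 + 0) - 28) - 1) = (69 + 63*(1/79))*((-8 - 28) - 1) = (69 + 63/79)*(-36 - 1) = (5514/79)*(-37) = -204018/79 ≈ -2582.5)
-22 + d*(-152) = -22 - 204018/79*(-152) = -22 + 31010736/79 = 31008998/79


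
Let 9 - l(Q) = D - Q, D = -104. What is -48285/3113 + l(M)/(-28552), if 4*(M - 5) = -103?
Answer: -5515681977/355529504 ≈ -15.514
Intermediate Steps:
M = -83/4 (M = 5 + (¼)*(-103) = 5 - 103/4 = -83/4 ≈ -20.750)
l(Q) = 113 + Q (l(Q) = 9 - (-104 - Q) = 9 + (104 + Q) = 113 + Q)
-48285/3113 + l(M)/(-28552) = -48285/3113 + (113 - 83/4)/(-28552) = -48285*1/3113 + (369/4)*(-1/28552) = -48285/3113 - 369/114208 = -5515681977/355529504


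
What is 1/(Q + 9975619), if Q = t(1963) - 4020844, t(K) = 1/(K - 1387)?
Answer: 576/3429950401 ≈ 1.6793e-7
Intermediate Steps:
t(K) = 1/(-1387 + K)
Q = -2316006143/576 (Q = 1/(-1387 + 1963) - 4020844 = 1/576 - 4020844 = -2316006143/576 ≈ -4.0208e+6)
1/(Q + 9975619) = 1/(-2316006143/576 + 9975619) = 1/(3429950401/576) = 576/3429950401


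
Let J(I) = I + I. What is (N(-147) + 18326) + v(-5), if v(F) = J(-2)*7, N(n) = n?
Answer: 18151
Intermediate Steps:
J(I) = 2*I
v(F) = -28 (v(F) = (2*(-2))*7 = -4*7 = -28)
(N(-147) + 18326) + v(-5) = (-147 + 18326) - 28 = 18179 - 28 = 18151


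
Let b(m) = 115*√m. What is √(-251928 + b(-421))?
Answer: √(-251928 + 115*I*√421) ≈ 2.351 + 501.93*I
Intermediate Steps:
√(-251928 + b(-421)) = √(-251928 + 115*√(-421)) = √(-251928 + 115*(I*√421)) = √(-251928 + 115*I*√421)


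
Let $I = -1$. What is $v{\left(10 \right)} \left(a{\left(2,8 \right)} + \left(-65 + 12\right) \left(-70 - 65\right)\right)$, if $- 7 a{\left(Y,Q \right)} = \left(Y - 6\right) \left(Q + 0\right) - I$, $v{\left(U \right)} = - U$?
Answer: $- \frac{501160}{7} \approx -71594.0$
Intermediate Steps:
$a{\left(Y,Q \right)} = - \frac{1}{7} - \frac{Q \left(-6 + Y\right)}{7}$ ($a{\left(Y,Q \right)} = - \frac{\left(Y - 6\right) \left(Q + 0\right) - -1}{7} = - \frac{\left(-6 + Y\right) Q + 1}{7} = - \frac{Q \left(-6 + Y\right) + 1}{7} = - \frac{1 + Q \left(-6 + Y\right)}{7} = - \frac{1}{7} - \frac{Q \left(-6 + Y\right)}{7}$)
$v{\left(10 \right)} \left(a{\left(2,8 \right)} + \left(-65 + 12\right) \left(-70 - 65\right)\right) = \left(-1\right) 10 \left(\left(- \frac{1}{7} + \frac{6}{7} \cdot 8 - \frac{8}{7} \cdot 2\right) + \left(-65 + 12\right) \left(-70 - 65\right)\right) = - 10 \left(\left(- \frac{1}{7} + \frac{48}{7} - \frac{16}{7}\right) - -7155\right) = - 10 \left(\frac{31}{7} + 7155\right) = \left(-10\right) \frac{50116}{7} = - \frac{501160}{7}$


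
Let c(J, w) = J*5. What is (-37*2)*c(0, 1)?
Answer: 0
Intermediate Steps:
c(J, w) = 5*J
(-37*2)*c(0, 1) = (-37*2)*(5*0) = -74*0 = 0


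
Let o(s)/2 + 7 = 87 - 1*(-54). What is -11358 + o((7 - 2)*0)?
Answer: -11090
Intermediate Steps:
o(s) = 268 (o(s) = -14 + 2*(87 - 1*(-54)) = -14 + 2*(87 + 54) = -14 + 2*141 = -14 + 282 = 268)
-11358 + o((7 - 2)*0) = -11358 + 268 = -11090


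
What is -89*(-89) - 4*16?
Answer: 7857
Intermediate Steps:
-89*(-89) - 4*16 = 7921 - 64 = 7857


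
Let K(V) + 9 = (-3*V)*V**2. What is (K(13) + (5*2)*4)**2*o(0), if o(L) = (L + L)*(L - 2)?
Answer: 0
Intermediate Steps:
K(V) = -9 - 3*V**3 (K(V) = -9 + (-3*V)*V**2 = -9 - 3*V**3)
o(L) = 2*L*(-2 + L) (o(L) = (2*L)*(-2 + L) = 2*L*(-2 + L))
(K(13) + (5*2)*4)**2*o(0) = ((-9 - 3*13**3) + (5*2)*4)**2*(2*0*(-2 + 0)) = ((-9 - 3*2197) + 10*4)**2*(2*0*(-2)) = ((-9 - 6591) + 40)**2*0 = (-6600 + 40)**2*0 = (-6560)**2*0 = 43033600*0 = 0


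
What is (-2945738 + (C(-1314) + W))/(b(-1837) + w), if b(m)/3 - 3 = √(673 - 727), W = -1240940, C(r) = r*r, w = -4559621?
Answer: 5608509704092/10395030795515 + 11070369*I*√6/10395030795515 ≈ 0.53954 + 2.6086e-6*I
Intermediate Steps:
C(r) = r²
b(m) = 9 + 9*I*√6 (b(m) = 9 + 3*√(673 - 727) = 9 + 3*√(-54) = 9 + 3*(3*I*√6) = 9 + 9*I*√6)
(-2945738 + (C(-1314) + W))/(b(-1837) + w) = (-2945738 + ((-1314)² - 1240940))/((9 + 9*I*√6) - 4559621) = (-2945738 + (1726596 - 1240940))/(-4559612 + 9*I*√6) = (-2945738 + 485656)/(-4559612 + 9*I*√6) = -2460082/(-4559612 + 9*I*√6)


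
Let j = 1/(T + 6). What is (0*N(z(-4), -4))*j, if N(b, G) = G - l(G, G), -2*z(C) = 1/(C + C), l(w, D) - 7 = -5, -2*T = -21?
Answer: 0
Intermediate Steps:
T = 21/2 (T = -½*(-21) = 21/2 ≈ 10.500)
j = 2/33 (j = 1/(21/2 + 6) = 1/(33/2) = 2/33 ≈ 0.060606)
l(w, D) = 2 (l(w, D) = 7 - 5 = 2)
z(C) = -1/(4*C) (z(C) = -1/(2*(C + C)) = -1/(2*C)/2 = -1/(4*C))
N(b, G) = -2 + G (N(b, G) = G - 1*2 = G - 2 = -2 + G)
(0*N(z(-4), -4))*j = (0*(-2 - 4))*(2/33) = (0*(-6))*(2/33) = 0*(2/33) = 0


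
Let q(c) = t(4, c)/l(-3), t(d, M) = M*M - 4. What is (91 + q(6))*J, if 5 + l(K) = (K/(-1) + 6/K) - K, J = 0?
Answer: 0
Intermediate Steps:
t(d, M) = -4 + M² (t(d, M) = M² - 4 = -4 + M²)
l(K) = -5 - 2*K + 6/K (l(K) = -5 + ((K/(-1) + 6/K) - K) = -5 + ((K*(-1) + 6/K) - K) = -5 + ((-K + 6/K) - K) = -5 + (-2*K + 6/K) = -5 - 2*K + 6/K)
q(c) = 4 - c² (q(c) = (-4 + c²)/(-5 - 2*(-3) + 6/(-3)) = (-4 + c²)/(-5 + 6 + 6*(-⅓)) = (-4 + c²)/(-5 + 6 - 2) = (-4 + c²)/(-1) = (-4 + c²)*(-1) = 4 - c²)
(91 + q(6))*J = (91 + (4 - 1*6²))*0 = (91 + (4 - 1*36))*0 = (91 + (4 - 36))*0 = (91 - 32)*0 = 59*0 = 0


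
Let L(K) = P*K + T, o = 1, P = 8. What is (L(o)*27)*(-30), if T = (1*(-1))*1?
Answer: -5670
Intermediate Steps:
T = -1 (T = -1*1 = -1)
L(K) = -1 + 8*K (L(K) = 8*K - 1 = -1 + 8*K)
(L(o)*27)*(-30) = ((-1 + 8*1)*27)*(-30) = ((-1 + 8)*27)*(-30) = (7*27)*(-30) = 189*(-30) = -5670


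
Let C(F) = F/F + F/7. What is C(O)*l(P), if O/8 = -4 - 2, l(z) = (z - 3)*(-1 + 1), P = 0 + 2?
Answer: 0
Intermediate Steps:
P = 2
l(z) = 0 (l(z) = (-3 + z)*0 = 0)
O = -48 (O = 8*(-4 - 2) = 8*(-6) = -48)
C(F) = 1 + F/7 (C(F) = 1 + F*(⅐) = 1 + F/7)
C(O)*l(P) = (1 + (⅐)*(-48))*0 = (1 - 48/7)*0 = -41/7*0 = 0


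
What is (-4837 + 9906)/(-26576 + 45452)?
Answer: 5069/18876 ≈ 0.26854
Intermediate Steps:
(-4837 + 9906)/(-26576 + 45452) = 5069/18876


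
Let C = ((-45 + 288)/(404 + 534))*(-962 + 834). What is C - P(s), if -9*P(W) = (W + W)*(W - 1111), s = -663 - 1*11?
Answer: 376119484/1407 ≈ 2.6732e+5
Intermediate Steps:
s = -674 (s = -663 - 11 = -674)
P(W) = -2*W*(-1111 + W)/9 (P(W) = -(W + W)*(W - 1111)/9 = -2*W*(-1111 + W)/9)
C = -15552/469 (C = (243/938)*(-128) = -15552/469 ≈ -33.160)
C - P(s) = -15552/469 - 2*(-674)*(1111 - 1*(-674))/9 = -15552/469 - 2*(-674)*(1111 + 674)/9 = -15552/469 - 2*(-674)*1785/9 = -15552/469 - 1*(-802060/3) = -15552/469 + 802060/3 = 376119484/1407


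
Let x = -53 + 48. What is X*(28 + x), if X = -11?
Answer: -253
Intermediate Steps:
x = -5
X*(28 + x) = -11*(28 - 5) = -11*23 = -253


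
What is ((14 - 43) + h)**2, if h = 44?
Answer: 225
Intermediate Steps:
((14 - 43) + h)**2 = ((14 - 43) + 44)**2 = (-29 + 44)**2 = 15**2 = 225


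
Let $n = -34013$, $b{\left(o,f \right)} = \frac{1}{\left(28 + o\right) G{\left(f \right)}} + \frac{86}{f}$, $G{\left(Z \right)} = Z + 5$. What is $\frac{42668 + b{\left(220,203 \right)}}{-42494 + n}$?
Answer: $- \frac{446804617163}{801147028864} \approx -0.55771$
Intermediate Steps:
$G{\left(Z \right)} = 5 + Z$
$b{\left(o,f \right)} = \frac{86}{f} + \frac{1}{\left(5 + f\right) \left(28 + o\right)}$ ($b{\left(o,f \right)} = \frac{1}{\left(28 + o\right) \left(5 + f\right)} + \frac{86}{f} = \frac{1}{\left(5 + f\right) \left(28 + o\right)} + \frac{86}{f} = \frac{86}{f} + \frac{1}{\left(5 + f\right) \left(28 + o\right)}$)
$\frac{42668 + b{\left(220,203 \right)}}{-42494 + n} = \frac{42668 + \frac{12040 + 2409 \cdot 203 + 86 \cdot 220 \left(5 + 203\right)}{203 \left(5 + 203\right) \left(28 + 220\right)}}{-42494 - 34013} = \frac{42668 + \frac{12040 + 489027 + 86 \cdot 220 \cdot 208}{203 \cdot 208 \cdot 248}}{-76507} = \left(42668 + \frac{1}{203} \cdot \frac{1}{208} \cdot \frac{1}{248} \left(12040 + 489027 + 3935360\right)\right) \left(- \frac{1}{76507}\right) = \left(42668 + \frac{1}{203} \cdot \frac{1}{208} \cdot \frac{1}{248} \cdot 4436427\right) \left(- \frac{1}{76507}\right) = \left(42668 + \frac{4436427}{10471552}\right) \left(- \frac{1}{76507}\right) = \frac{446804617163}{10471552} \left(- \frac{1}{76507}\right) = - \frac{446804617163}{801147028864}$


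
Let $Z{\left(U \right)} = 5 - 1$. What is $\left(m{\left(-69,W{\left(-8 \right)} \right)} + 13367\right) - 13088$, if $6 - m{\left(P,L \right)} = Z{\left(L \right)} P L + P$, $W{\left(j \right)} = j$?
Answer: $-1854$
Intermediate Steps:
$Z{\left(U \right)} = 4$ ($Z{\left(U \right)} = 5 - 1 = 4$)
$m{\left(P,L \right)} = 6 - P - 4 L P$ ($m{\left(P,L \right)} = 6 - \left(4 P L + P\right) = 6 - \left(4 L P + P\right) = 6 - \left(P + 4 L P\right) = 6 - P - 4 L P$)
$\left(m{\left(-69,W{\left(-8 \right)} \right)} + 13367\right) - 13088 = \left(\left(6 - -69 - \left(-32\right) \left(-69\right)\right) + 13367\right) - 13088 = \left(\left(6 + 69 - 2208\right) + 13367\right) - 13088 = \left(-2133 + 13367\right) - 13088 = 11234 - 13088 = -1854$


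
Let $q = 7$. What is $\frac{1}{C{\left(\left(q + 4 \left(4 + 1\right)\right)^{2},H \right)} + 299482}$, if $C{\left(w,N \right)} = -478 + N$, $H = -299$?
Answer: $\frac{1}{298705} \approx 3.3478 \cdot 10^{-6}$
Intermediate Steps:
$\frac{1}{C{\left(\left(q + 4 \left(4 + 1\right)\right)^{2},H \right)} + 299482} = \frac{1}{\left(-478 - 299\right) + 299482} = \frac{1}{-777 + 299482} = \frac{1}{298705}$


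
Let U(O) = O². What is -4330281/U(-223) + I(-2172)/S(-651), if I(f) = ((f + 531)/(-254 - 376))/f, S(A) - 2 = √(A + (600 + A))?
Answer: (-5925383309160*√78 + 3950282741203*I)/(22682391480*(-2*I + 3*√78)) ≈ -87.078 + 4.5005e-5*I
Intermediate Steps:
S(A) = 2 + √(600 + 2*A) (S(A) = 2 + √(A + (600 + A)) = 2 + √(600 + 2*A))
I(f) = (-59/70 - f/630)/f (I(f) = ((531 + f)/(-630))/f = ((531 + f)*(-1/630))/f = (-59/70 - f/630)/f)
-4330281/U(-223) + I(-2172)/S(-651) = -4330281/((-223)²) + ((1/630)*(-531 - 1*(-2172))/(-2172))/(2 + √(600 + 2*(-651))) = -4330281/49729 + ((1/630)*(-1/2172)*(-531 + 2172))/(2 + √(600 - 1302)) = -4330281*1/49729 + ((1/630)*(-1/2172)*1641)/(2 + √(-702)) = -4330281/49729 - 547/(456120*(2 + 3*I*√78))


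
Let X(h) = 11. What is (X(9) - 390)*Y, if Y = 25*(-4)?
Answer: 37900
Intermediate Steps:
Y = -100
(X(9) - 390)*Y = (11 - 390)*(-100) = -379*(-100) = 37900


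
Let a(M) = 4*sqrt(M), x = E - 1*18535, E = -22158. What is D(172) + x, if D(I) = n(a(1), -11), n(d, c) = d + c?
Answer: -40700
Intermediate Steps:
x = -40693 (x = -22158 - 1*18535 = -22158 - 18535 = -40693)
n(d, c) = c + d
D(I) = -7 (D(I) = -11 + 4*sqrt(1) = -11 + 4*1 = -11 + 4 = -7)
D(172) + x = -7 - 40693 = -40700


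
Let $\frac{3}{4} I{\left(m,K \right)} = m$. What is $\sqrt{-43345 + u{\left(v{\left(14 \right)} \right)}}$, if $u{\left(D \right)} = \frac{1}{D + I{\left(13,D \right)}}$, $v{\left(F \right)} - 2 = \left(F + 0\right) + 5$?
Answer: $\frac{476 i \sqrt{2530}}{115} \approx 208.19 i$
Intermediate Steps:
$v{\left(F \right)} = 7 + F$ ($v{\left(F \right)} = 2 + \left(\left(F + 0\right) + 5\right) = 2 + \left(F + 5\right) = 2 + \left(5 + F\right) = 7 + F$)
$I{\left(m,K \right)} = \frac{4 m}{3}$
$u{\left(D \right)} = \frac{1}{\frac{52}{3} + D}$ ($u{\left(D \right)} = \frac{1}{D + \frac{4}{3} \cdot 13} = \frac{1}{D + \frac{52}{3}} = \frac{1}{\frac{52}{3} + D}$)
$\sqrt{-43345 + u{\left(v{\left(14 \right)} \right)}} = \sqrt{-43345 + \frac{3}{52 + 3 \left(7 + 14\right)}} = \sqrt{-43345 + \frac{3}{52 + 3 \cdot 21}} = \sqrt{-43345 + \frac{3}{52 + 63}} = \sqrt{-43345 + \frac{3}{115}} = \sqrt{- \frac{4984672}{115}} = \frac{476 i \sqrt{2530}}{115}$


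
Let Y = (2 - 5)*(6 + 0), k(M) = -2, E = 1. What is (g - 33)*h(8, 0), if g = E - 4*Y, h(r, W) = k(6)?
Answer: -80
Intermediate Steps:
h(r, W) = -2
Y = -18 (Y = -3*6 = -18)
g = 73 (g = 1 - 4*(-18) = 1 + 72 = 73)
(g - 33)*h(8, 0) = (73 - 33)*(-2) = 40*(-2) = -80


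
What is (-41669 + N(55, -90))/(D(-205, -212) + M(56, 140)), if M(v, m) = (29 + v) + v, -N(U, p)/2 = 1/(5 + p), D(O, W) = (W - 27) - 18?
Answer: 3541863/9860 ≈ 359.22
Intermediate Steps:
D(O, W) = -45 + W (D(O, W) = (-27 + W) - 18 = -45 + W)
N(U, p) = -2/(5 + p)
M(v, m) = 29 + 2*v
(-41669 + N(55, -90))/(D(-205, -212) + M(56, 140)) = (-41669 - 2/(5 - 90))/((-45 - 212) + (29 + 2*56)) = (-41669 - 2/(-85))/(-257 + (29 + 112)) = (-41669 - 2*(-1/85))/(-257 + 141) = (-41669 + 2/85)/(-116) = -3541863/85*(-1/116) = 3541863/9860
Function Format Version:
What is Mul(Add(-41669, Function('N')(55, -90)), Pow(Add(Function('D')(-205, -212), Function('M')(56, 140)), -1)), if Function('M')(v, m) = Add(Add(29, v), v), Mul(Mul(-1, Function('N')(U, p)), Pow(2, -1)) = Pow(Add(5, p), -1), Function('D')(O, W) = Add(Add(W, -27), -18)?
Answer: Rational(3541863, 9860) ≈ 359.22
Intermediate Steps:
Function('D')(O, W) = Add(-45, W) (Function('D')(O, W) = Add(Add(-27, W), -18) = Add(-45, W))
Function('N')(U, p) = Mul(-2, Pow(Add(5, p), -1))
Function('M')(v, m) = Add(29, Mul(2, v))
Mul(Add(-41669, Function('N')(55, -90)), Pow(Add(Function('D')(-205, -212), Function('M')(56, 140)), -1)) = Mul(Add(-41669, Mul(-2, Pow(Add(5, -90), -1))), Pow(Add(Add(-45, -212), Add(29, Mul(2, 56))), -1)) = Mul(Add(-41669, Mul(-2, Pow(-85, -1))), Pow(Add(-257, Add(29, 112)), -1)) = Mul(Add(-41669, Mul(-2, Rational(-1, 85))), Pow(Add(-257, 141), -1)) = Mul(Add(-41669, Rational(2, 85)), Pow(-116, -1)) = Mul(Rational(-3541863, 85), Rational(-1, 116)) = Rational(3541863, 9860)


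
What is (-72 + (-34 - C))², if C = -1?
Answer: 11025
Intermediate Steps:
(-72 + (-34 - C))² = (-72 + (-34 - 1*(-1)))² = (-72 + (-34 + 1))² = (-72 - 33)² = (-105)² = 11025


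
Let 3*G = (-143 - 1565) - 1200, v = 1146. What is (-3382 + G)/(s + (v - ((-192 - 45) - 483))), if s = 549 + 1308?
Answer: -13054/11169 ≈ -1.1688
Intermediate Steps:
G = -2908/3 (G = ((-143 - 1565) - 1200)/3 = (-1708 - 1200)/3 = (⅓)*(-2908) = -2908/3 ≈ -969.33)
s = 1857
(-3382 + G)/(s + (v - ((-192 - 45) - 483))) = (-3382 - 2908/3)/(1857 + (1146 - ((-192 - 45) - 483))) = -13054/(3*(1857 + (1146 - (-237 - 483)))) = -13054/(3*(1857 + (1146 - 1*(-720)))) = -13054/(3*(1857 + (1146 + 720))) = -13054/(3*(1857 + 1866)) = -13054/3/3723 = -13054/3*1/3723 = -13054/11169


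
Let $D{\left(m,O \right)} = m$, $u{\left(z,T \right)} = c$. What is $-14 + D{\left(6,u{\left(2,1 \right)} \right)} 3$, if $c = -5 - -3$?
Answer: $4$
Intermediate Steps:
$c = -2$ ($c = -5 + 3 = -2$)
$u{\left(z,T \right)} = -2$
$-14 + D{\left(6,u{\left(2,1 \right)} \right)} 3 = -14 + 6 \cdot 3 = -14 + 18 = 4$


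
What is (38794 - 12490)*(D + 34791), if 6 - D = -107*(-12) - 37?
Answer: 882499200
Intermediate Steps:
D = -1241 (D = 6 - (-107*(-12) - 37) = 6 - (1284 - 37) = 6 - 1*1247 = 6 - 1247 = -1241)
(38794 - 12490)*(D + 34791) = (38794 - 12490)*(-1241 + 34791) = 26304*33550 = 882499200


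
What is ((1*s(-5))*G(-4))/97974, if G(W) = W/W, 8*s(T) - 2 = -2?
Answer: 0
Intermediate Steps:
s(T) = 0 (s(T) = ¼ + (⅛)*(-2) = ¼ - ¼ = 0)
G(W) = 1
((1*s(-5))*G(-4))/97974 = ((1*0)*1)/97974 = (0*1)*(1/97974) = 0*(1/97974) = 0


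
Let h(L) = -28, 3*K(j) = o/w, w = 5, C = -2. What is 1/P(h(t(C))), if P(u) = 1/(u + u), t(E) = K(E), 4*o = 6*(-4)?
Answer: -56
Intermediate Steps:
o = -6 (o = (6*(-4))/4 = (1/4)*(-24) = -6)
K(j) = -2/5 (K(j) = (-6/5)/3 = (-6*1/5)/3 = (1/3)*(-6/5) = -2/5)
t(E) = -2/5
P(u) = 1/(2*u)
1/P(h(t(C))) = 1/((1/2)/(-28)) = 1/((1/2)*(-1/28)) = 1/(-1/56) = -56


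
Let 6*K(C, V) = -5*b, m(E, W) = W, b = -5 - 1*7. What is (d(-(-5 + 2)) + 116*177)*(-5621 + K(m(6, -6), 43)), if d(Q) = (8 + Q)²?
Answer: -115883983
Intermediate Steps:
b = -12 (b = -5 - 7 = -12)
K(C, V) = 10 (K(C, V) = (-5*(-12))/6 = (⅙)*60 = 10)
(d(-(-5 + 2)) + 116*177)*(-5621 + K(m(6, -6), 43)) = ((8 - (-5 + 2))² + 116*177)*(-5621 + 10) = ((8 - 1*(-3))² + 20532)*(-5611) = ((8 + 3)² + 20532)*(-5611) = (11² + 20532)*(-5611) = (121 + 20532)*(-5611) = 20653*(-5611) = -115883983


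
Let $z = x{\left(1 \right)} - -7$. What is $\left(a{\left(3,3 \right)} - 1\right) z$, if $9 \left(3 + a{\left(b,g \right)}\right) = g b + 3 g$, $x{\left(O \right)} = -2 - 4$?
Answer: $-2$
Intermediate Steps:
$x{\left(O \right)} = -6$
$a{\left(b,g \right)} = -3 + \frac{g}{3} + \frac{b g}{9}$ ($a{\left(b,g \right)} = -3 + \frac{g b + 3 g}{9} = -3 + \frac{b g + 3 g}{9} = -3 + \frac{3 g + b g}{9} = -3 + \left(\frac{g}{3} + \frac{b g}{9}\right) = -3 + \frac{g}{3} + \frac{b g}{9}$)
$z = 1$ ($z = -6 - -7 = -6 + 7 = 1$)
$\left(a{\left(3,3 \right)} - 1\right) z = \left(\left(-3 + \frac{1}{3} \cdot 3 + \frac{1}{9} \cdot 3 \cdot 3\right) - 1\right) 1 = \left(\left(-3 + 1 + 1\right) - 1\right) 1 = \left(-1 - 1\right) 1 = \left(-2\right) 1 = -2$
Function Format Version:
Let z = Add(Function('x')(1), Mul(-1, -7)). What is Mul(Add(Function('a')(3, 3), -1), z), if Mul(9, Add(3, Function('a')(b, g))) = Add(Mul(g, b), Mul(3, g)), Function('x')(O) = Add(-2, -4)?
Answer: -2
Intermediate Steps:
Function('x')(O) = -6
Function('a')(b, g) = Add(-3, Mul(Rational(1, 3), g), Mul(Rational(1, 9), b, g)) (Function('a')(b, g) = Add(-3, Mul(Rational(1, 9), Add(Mul(g, b), Mul(3, g)))) = Add(-3, Mul(Rational(1, 9), Add(Mul(b, g), Mul(3, g)))) = Add(-3, Mul(Rational(1, 9), Add(Mul(3, g), Mul(b, g)))) = Add(-3, Add(Mul(Rational(1, 3), g), Mul(Rational(1, 9), b, g))) = Add(-3, Mul(Rational(1, 3), g), Mul(Rational(1, 9), b, g)))
z = 1 (z = Add(-6, Mul(-1, -7)) = Add(-6, 7) = 1)
Mul(Add(Function('a')(3, 3), -1), z) = Mul(Add(Add(-3, Mul(Rational(1, 3), 3), Mul(Rational(1, 9), 3, 3)), -1), 1) = Mul(Add(Add(-3, 1, 1), -1), 1) = Mul(Add(-1, -1), 1) = Mul(-2, 1) = -2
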